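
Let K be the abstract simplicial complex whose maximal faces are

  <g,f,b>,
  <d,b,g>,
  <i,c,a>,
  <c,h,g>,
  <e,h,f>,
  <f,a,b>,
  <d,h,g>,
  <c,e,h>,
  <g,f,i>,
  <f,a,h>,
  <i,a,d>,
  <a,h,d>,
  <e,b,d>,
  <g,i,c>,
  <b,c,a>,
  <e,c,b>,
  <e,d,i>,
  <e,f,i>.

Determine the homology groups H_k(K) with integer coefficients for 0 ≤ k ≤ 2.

H_0 = Z,  H_1 = Z^2,  H_2 = Z.

We work with the vertex ordering a < b < c < d < e < f < g < h < i. The simplices of K, each written with vertices in increasing order, are:

  0-simplices (9): a, b, c, d, e, f, g, h, i
  1-simplices (27): ab, ac, ad, af, ah, ai, bc, bd, be, bf, bg, ce, cg, ch, ci, de, dg, dh, di, ef, eh, ei, fg, fh, fi, gh, gi
  2-simplices (18): abc, abf, aci, adh, adi, afh, bce, bde, bdg, bfg, ceh, cgh, cgi, dei, dgh, efh, efi, fgi

giving chain groups C_0 ≅ Z^9, C_1 ≅ Z^27, C_2 ≅ Z^18.

The boundary map ∂_1: C_1 → C_0 sends each edge [p,q] (with p < q) to q − p.
The 9×27 boundary matrix has rank 8 and Smith normal form diag(1,1,1,1,1,1,1,1).

∂_2: C_2 → C_1 sends each 2-simplex [p,q,r] to [q,r] − [p,r] + [p,q]. For instance
  ∂cgi = gi − ci + cg,
  ∂bce = ce − be + bc.
This gives a 27×18 integer matrix of rank 17; reducing to Smith normal form yields diagonal entries (1,1,1,1,1,1,1,1,1,1,1,1,1,1,1,1,1).

Reading off H_k = ker ∂_k / im ∂_{k+1}:

  H_0: rank C_0 − rank ∂_1 = 9 − 8 = 1, and the invariant factors of ∂_1 are all 1, so H_0 = Z.
  H_1: rank ker ∂_1 − rank ∂_2 = (27 − 8) − 17 = 2, and the invariant factors of ∂_2 are all 1, so H_1 = Z^2.
  H_2: rank ker ∂_2 − rank ∂_3 = (18 − 17) − 0 = 1, and there is no ∂_3, so H_2 = Z.

As a check, the Euler characteristic is 9 − 27 + 18 = 0, which agrees with 1 − 2 + 1 = 0.
(K is a triangulation of the torus T^2.)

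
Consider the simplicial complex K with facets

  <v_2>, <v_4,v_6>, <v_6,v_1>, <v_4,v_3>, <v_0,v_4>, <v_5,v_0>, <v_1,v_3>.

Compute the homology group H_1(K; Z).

Order the vertices as v_0 < v_1 < v_2 < v_3 < v_4 < v_5 < v_6. Listing each simplex with vertices in this order, K has dimension 1 with simplices:

  0-simplices (7): [v_0], [v_1], [v_2], [v_3], [v_4], [v_5], [v_6]
  1-simplices (6): [v_0,v_4], [v_0,v_5], [v_1,v_3], [v_1,v_6], [v_3,v_4], [v_4,v_6]

so the chain groups are C_0 ≅ Z^7, C_1 ≅ Z^6.

The boundary map ∂_1: C_1 → C_0 is given by ∂[p,q] = [q] − [p]. For instance
  ∂[v_1,v_3] = [v_3] − [v_1].
The 7×6 boundary matrix has rank 5 and Smith normal form diag(1,1,1,1,1).

Now H_k = ker ∂_k / im ∂_{k+1}, so:

  H_1: rank ker ∂_1 − rank ∂_2 = (6 − 5) − 0 = 1, and there is no ∂_2, so H_1 ≅ Z.

H_1 = Z.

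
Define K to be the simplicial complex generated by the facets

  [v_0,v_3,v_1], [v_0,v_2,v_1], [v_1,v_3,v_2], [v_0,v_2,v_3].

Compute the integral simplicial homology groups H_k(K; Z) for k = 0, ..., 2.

H_0 ≅ Z,  H_1 = 0,  H_2 ≅ Z.

Take the total order v_0 < v_1 < v_2 < v_3 on the vertex set. Then K (dimension 2) consists of the simplices:

  0-simplices (4): [v_0], [v_1], [v_2], [v_3]
  1-simplices (6): [v_0,v_1], [v_0,v_2], [v_0,v_3], [v_1,v_2], [v_1,v_3], [v_2,v_3]
  2-simplices (4): [v_0,v_1,v_2], [v_0,v_1,v_3], [v_0,v_2,v_3], [v_1,v_2,v_3]

so the chain groups are C_0 ≅ Z^4, C_1 ≅ Z^6, C_2 ≅ Z^4.

∂_1: C_1 → C_0 maps an edge to its endpoints' difference, ∂[p,q] = q − p.
The 4×6 boundary matrix has rank 3 and Smith normal form diag(1,1,1).

∂_2: C_2 → C_1 sends each 2-simplex [p,q,r] to [q,r] − [p,r] + [p,q]. For instance
  ∂[v_0,v_1,v_3] = [v_1,v_3] − [v_0,v_3] + [v_0,v_1],
  ∂[v_0,v_2,v_3] = [v_2,v_3] − [v_0,v_3] + [v_0,v_2].
This gives a 6×4 integer matrix of rank 3; reducing to Smith normal form yields diagonal entries (1,1,1).

Computing H_k = (kernel of ∂_k) / (image of ∂_{k+1}):

  H_0: rank C_0 − rank ∂_1 = 4 − 3 = 1, and the invariant factors of ∂_1 are all 1, so H_0 ≅ Z.
  H_1: rank ker ∂_1 − rank ∂_2 = (6 − 3) − 3 = 0, and the invariant factors of ∂_2 are all 1, so H_1 ≅ 0.
  H_2: rank ker ∂_2 − rank ∂_3 = (4 − 3) − 0 = 1, and there is no ∂_3, so H_2 ≅ Z.

As a check, the Euler characteristic is 4 − 6 + 4 = 2, which agrees with 1 − 0 + 1 = 2.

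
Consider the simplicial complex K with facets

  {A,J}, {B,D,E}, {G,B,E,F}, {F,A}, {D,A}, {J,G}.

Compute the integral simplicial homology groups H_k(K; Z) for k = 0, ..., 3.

Take the total order A < B < D < E < F < G < J on the vertex set. Then K (dimension 3) consists of the simplices:

  0-simplices (7): A, B, D, E, F, G, J
  1-simplices (12): AD, AF, AJ, BD, BE, BF, BG, DE, EF, EG, FG, GJ
  2-simplices (5): BDE, BEF, BEG, BFG, EFG
  3-simplices (1): BEFG

giving chain groups C_0 ≅ Z^7, C_1 ≅ Z^12, C_2 ≅ Z^5, C_3 ≅ Z^1.

Boundary ∂_1: C_1 → C_0 maps an edge to its endpoints' difference, ∂[p,q] = q − p.
This gives a 7×12 integer matrix of rank 6; reducing to Smith normal form yields diagonal entries (1,1,1,1,1,1).

Boundary ∂_2: C_2 → C_1 maps a triangle to the signed sum of its edges. For instance
  ∂BEG = EG − BG + BE,
  ∂BEF = EF − BF + BE.
The resulting 12×5 matrix has rank 4, and its Smith normal form has invariant factors (1,1,1,1).

Boundary ∂_3: C_3 → C_2 sends each 3-simplex σ to the alternating sum Σ_i (−1)^i (σ with its i-th vertex removed). For instance
  ∂BEFG = EFG − BFG + BEG − BEF.
As a 5×1 matrix over Z this has rank 1, with invariant factors (1).

Now H_k = ker ∂_k / im ∂_{k+1}, so:

  H_0: rank C_0 − rank ∂_1 = 7 − 6 = 1, and the invariant factors of ∂_1 are all 1, so H_0 ≅ Z.
  H_1: rank ker ∂_1 − rank ∂_2 = (12 − 6) − 4 = 2, and the invariant factors of ∂_2 are all 1, so H_1 ≅ Z^2.
  H_2: rank ker ∂_2 − rank ∂_3 = (5 − 4) − 1 = 0, and the invariant factors of ∂_3 are all 1, so H_2 ≅ 0.
  H_3: rank ker ∂_3 − rank ∂_4 = (1 − 1) − 0 = 0, and there is no ∂_4, so H_3 ≅ 0.

H_0 = Z,  H_1 = Z^2,  H_2 = 0,  H_3 = 0.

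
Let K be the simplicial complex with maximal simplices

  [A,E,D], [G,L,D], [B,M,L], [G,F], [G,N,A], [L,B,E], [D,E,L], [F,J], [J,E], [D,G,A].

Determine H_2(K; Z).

K has 10 vertices, 17 edges, 7 triangles.
rank ∂_2 = 7, rank ∂_3 = 0 ⇒ b_2 = 7 − 7 − 0 = 0. So H_2 = 0.

H_2 = 0.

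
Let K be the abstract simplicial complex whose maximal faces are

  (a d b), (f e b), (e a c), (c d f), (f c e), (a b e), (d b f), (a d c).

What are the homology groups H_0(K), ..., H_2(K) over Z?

H_0 = Z,  H_1 = 0,  H_2 = Z.

Fix the vertex order a < b < c < d < e < f and write every simplex with vertices in increasing order. Then dim K = 2 and the simplices of K are:

  0-simplices (6): a, b, c, d, e, f
  1-simplices (12): ab, ac, ad, ae, bd, be, bf, cd, ce, cf, df, ef
  2-simplices (8): abd, abe, acd, ace, bdf, bef, cdf, cef

so the chain groups are C_0 ≅ Z^6, C_1 ≅ Z^12, C_2 ≅ Z^8.

The boundary map ∂_1: C_1 → C_0 maps an edge to its endpoints' difference, ∂[p,q] = q − p.
This gives a 6×12 integer matrix of rank 5; reducing to Smith normal form yields diagonal entries (1,1,1,1,1).

∂_2: C_2 → C_1 acts by ∂[p,q,r] = [q,r] − [p,r] + [p,q]. For instance
  ∂abd = bd − ad + ab,
  ∂acd = cd − ad + ac.
As a 12×8 matrix over Z this has rank 7, with invariant factors (1,1,1,1,1,1,1).

From H_k ≅ ker(∂_k) / im(∂_{k+1}) we obtain:

  H_0: rank C_0 − rank ∂_1 = 6 − 5 = 1, and the invariant factors of ∂_1 are all 1, so H_0 ≅ Z.
  H_1: rank ker ∂_1 − rank ∂_2 = (12 − 5) − 7 = 0, and the invariant factors of ∂_2 are all 1, so H_1 ≅ 0.
  H_2: rank ker ∂_2 − rank ∂_3 = (8 − 7) − 0 = 1, and there is no ∂_3, so H_2 ≅ Z.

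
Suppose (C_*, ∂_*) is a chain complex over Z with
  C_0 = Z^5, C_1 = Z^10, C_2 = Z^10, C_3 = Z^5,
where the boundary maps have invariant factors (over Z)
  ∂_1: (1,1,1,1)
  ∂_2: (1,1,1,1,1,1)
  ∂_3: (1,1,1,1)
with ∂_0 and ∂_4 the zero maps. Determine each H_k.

H_0: b_0 = 5 − 0 − 4 = 1; torsion from ∂_1 factors > 1: none. So H_0 ≅ Z.
H_1: b_1 = 10 − 4 − 6 = 0; torsion from ∂_2 factors > 1: none. So H_1 ≅ 0.
H_2: b_2 = 10 − 6 − 4 = 0; torsion from ∂_3 factors > 1: none. So H_2 ≅ 0.
H_3: b_3 = 5 − 4 − 0 = 1; torsion from ∂_4 factors > 1: none. So H_3 ≅ Z.

H_0 ≅ Z,  H_1 = 0,  H_2 = 0,  H_3 ≅ Z.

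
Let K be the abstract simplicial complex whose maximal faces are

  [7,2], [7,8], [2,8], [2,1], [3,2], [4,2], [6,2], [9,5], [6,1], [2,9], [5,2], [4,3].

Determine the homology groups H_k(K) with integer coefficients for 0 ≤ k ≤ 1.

H_0 ≅ Z,  H_1 ≅ Z^4.

Take the total order 1 < 2 < 3 < 4 < 5 < 6 < 7 < 8 < 9 on the vertex set. Then K (dimension 1) consists of the simplices:

  0-simplices (9): [1], [2], [3], [4], [5], [6], [7], [8], [9]
  1-simplices (12): [1,2], [1,6], [2,3], [2,4], [2,5], [2,6], [2,7], [2,8], [2,9], [3,4], [5,9], [7,8]

giving chain groups C_0 ≅ Z^9, C_1 ≅ Z^12.

Boundary ∂_1: C_1 → C_0 is given by ∂[p,q] = [q] − [p]. For instance
  ∂[2,3] = [3] − [2].
The 9×12 boundary matrix has rank 8 and Smith normal form diag(1,1,1,1,1,1,1,1).

Reading off H_k = ker ∂_k / im ∂_{k+1}:

  H_0: rank C_0 − rank ∂_1 = 9 − 8 = 1, and the invariant factors of ∂_1 are all 1, so H_0 = Z.
  H_1: rank ker ∂_1 − rank ∂_2 = (12 − 8) − 0 = 4, and there is no ∂_2, so H_1 = Z^4.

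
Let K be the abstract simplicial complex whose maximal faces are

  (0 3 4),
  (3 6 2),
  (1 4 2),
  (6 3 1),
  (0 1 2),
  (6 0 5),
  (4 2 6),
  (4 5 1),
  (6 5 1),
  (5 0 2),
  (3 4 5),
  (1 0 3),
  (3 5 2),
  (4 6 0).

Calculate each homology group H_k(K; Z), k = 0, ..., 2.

H_0 ≅ Z,  H_1 ≅ Z^2,  H_2 ≅ Z.

Fix the vertex order 0 < 1 < 2 < 3 < 4 < 5 < 6 and write every simplex with vertices in increasing order. Then dim K = 2 and the simplices of K are:

  0-simplices (7): [0], [1], [2], [3], [4], [5], [6]
  1-simplices (21): [0,1], [0,2], [0,3], [0,4], [0,5], [0,6], [1,2], [1,3], [1,4], [1,5], [1,6], [2,3], [2,4], [2,5], [2,6], [3,4], [3,5], [3,6], [4,5], [4,6], [5,6]
  2-simplices (14): [0,1,2], [0,1,3], [0,2,5], [0,3,4], [0,4,6], [0,5,6], [1,2,4], [1,3,6], [1,4,5], [1,5,6], [2,3,5], [2,3,6], [2,4,6], [3,4,5]

Hence C_0 ≅ Z^7, C_1 ≅ Z^21, C_2 ≅ Z^14.

The boundary map ∂_1: C_1 → C_0 maps an edge to its endpoints' difference, ∂[p,q] = q − p. For instance
  ∂[0,1] = [1] − [0].
The 7×21 boundary matrix has rank 6 and Smith normal form diag(1,1,1,1,1,1).

The boundary map ∂_2: C_2 → C_1 maps a triangle to the signed sum of its edges. For instance
  ∂[0,4,6] = [4,6] − [0,6] + [0,4],
  ∂[1,3,6] = [3,6] − [1,6] + [1,3].
This gives a 21×14 integer matrix of rank 13; reducing to Smith normal form yields diagonal entries (1,1,1,1,1,1,1,1,1,1,1,1,1).

Now H_k = ker ∂_k / im ∂_{k+1}, so:

  H_0: rank C_0 − rank ∂_1 = 7 − 6 = 1, and the invariant factors of ∂_1 are all 1, so H_0 ≅ Z.
  H_1: rank ker ∂_1 − rank ∂_2 = (21 − 6) − 13 = 2, and the invariant factors of ∂_2 are all 1, so H_1 ≅ Z^2.
  H_2: rank ker ∂_2 − rank ∂_3 = (14 − 13) − 0 = 1, and there is no ∂_3, so H_2 ≅ Z.

(K is a triangulation of the torus T^2.)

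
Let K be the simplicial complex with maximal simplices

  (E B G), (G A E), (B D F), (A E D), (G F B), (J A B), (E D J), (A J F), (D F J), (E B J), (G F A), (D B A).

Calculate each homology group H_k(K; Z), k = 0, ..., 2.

H_0 ≅ Z,  H_1 ≅ Z/2,  H_2 = 0.

Fix the vertex order A < B < D < E < F < G < J and write every simplex with vertices in increasing order. Then dim K = 2 and the simplices of K are:

  0-simplices (7): A, B, D, E, F, G, J
  1-simplices (18): AB, AD, AE, AF, AG, AJ, BD, BE, BF, BG, BJ, DE, DF, DJ, EG, EJ, FG, FJ
  2-simplices (12): ABD, ABJ, ADE, AEG, AFG, AFJ, BDF, BEG, BEJ, BFG, DEJ, DFJ

Hence C_0 ≅ Z^7, C_1 ≅ Z^18, C_2 ≅ Z^12.

Boundary ∂_1: C_1 → C_0 sends each edge [p,q] (with p < q) to q − p.
The 7×18 boundary matrix has rank 6 and Smith normal form diag(1,1,1,1,1,1).

∂_2: C_2 → C_1 maps a triangle to the signed sum of its edges. For instance
  ∂AFJ = FJ − AJ + AF,
  ∂DFJ = FJ − DJ + DF.
The 18×12 boundary matrix has rank 12 and Smith normal form diag(1,1,1,1,1,1,1,1,1,1,1,2).

Reading off H_k = ker ∂_k / im ∂_{k+1}:

  H_0: rank C_0 − rank ∂_1 = 7 − 6 = 1, and the invariant factors of ∂_1 are all 1, so H_0 = Z.
  H_1: rank ker ∂_1 − rank ∂_2 = (18 − 6) − 12 = 0, and ∂_2 has invariant factor 2 > 1, so H_1 = Z/2.
  H_2: rank ker ∂_2 − rank ∂_3 = (12 − 12) − 0 = 0, and there is no ∂_3, so H_2 = 0.

As a check, the Euler characteristic is 7 − 18 + 12 = 1, which agrees with 1 − 0 + 0 = 1.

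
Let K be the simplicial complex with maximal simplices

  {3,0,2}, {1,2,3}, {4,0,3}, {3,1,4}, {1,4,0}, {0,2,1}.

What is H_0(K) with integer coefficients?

We work with the vertex ordering 0 < 1 < 2 < 3 < 4. The simplices of K, each written with vertices in increasing order, are:

  0-simplices (5): [0], [1], [2], [3], [4]
  1-simplices (9): [0,1], [0,2], [0,3], [0,4], [1,2], [1,3], [1,4], [2,3], [3,4]
  2-simplices (6): [0,1,2], [0,1,4], [0,2,3], [0,3,4], [1,2,3], [1,3,4]

so the chain groups are C_0 ≅ Z^5, C_1 ≅ Z^9, C_2 ≅ Z^6.

∂_1: C_1 → C_0 is given by ∂[p,q] = [q] − [p]. For instance
  ∂[0,1] = [1] − [0].
This gives a 5×9 integer matrix of rank 4; reducing to Smith normal form yields diagonal entries (1,1,1,1).

Boundary ∂_2: C_2 → C_1 sends each 2-simplex [p,q,r] to [q,r] − [p,r] + [p,q]. For instance
  ∂[0,2,3] = [2,3] − [0,3] + [0,2],
  ∂[0,3,4] = [3,4] − [0,4] + [0,3].
The 9×6 boundary matrix has rank 5 and Smith normal form diag(1,1,1,1,1).

From H_k ≅ ker(∂_k) / im(∂_{k+1}) we obtain:

  H_0: rank C_0 − rank ∂_1 = 5 − 4 = 1, and the invariant factors of ∂_1 are all 1, so H_0 = Z.

H_0 ≅ Z.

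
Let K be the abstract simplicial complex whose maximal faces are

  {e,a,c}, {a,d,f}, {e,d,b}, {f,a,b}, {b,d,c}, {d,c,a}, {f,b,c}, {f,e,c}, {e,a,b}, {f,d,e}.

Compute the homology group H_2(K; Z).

H_2 = 0.

Fix the vertex order a < b < c < d < e < f and write every simplex with vertices in increasing order. Then dim K = 2 and the simplices of K are:

  0-simplices (6): a, b, c, d, e, f
  1-simplices (15): ab, ac, ad, ae, af, bc, bd, be, bf, cd, ce, cf, de, df, ef
  2-simplices (10): abe, abf, acd, ace, adf, bcd, bcf, bde, cef, def

Hence C_0 ≅ Z^6, C_1 ≅ Z^15, C_2 ≅ Z^10.

∂_1: C_1 → C_0 is given by ∂[p,q] = [q] − [p]. For instance
  ∂ae = e − a.
The 6×15 boundary matrix has rank 5 and Smith normal form diag(1,1,1,1,1).

∂_2: C_2 → C_1 acts by ∂[p,q,r] = [q,r] − [p,r] + [p,q]. For instance
  ∂adf = df − af + ad,
  ∂acd = cd − ad + ac.
As a 15×10 matrix over Z this has rank 10, with invariant factors (1,1,1,1,1,1,1,1,1,2).

From H_k ≅ ker(∂_k) / im(∂_{k+1}) we obtain:

  H_2: rank ker ∂_2 − rank ∂_3 = (10 − 10) − 0 = 0, and there is no ∂_3, so H_2 = 0.

(K is a triangulation of the real projective plane RP^2.)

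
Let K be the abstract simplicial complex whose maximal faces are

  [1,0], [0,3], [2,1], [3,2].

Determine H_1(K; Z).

Fix the vertex order 0 < 1 < 2 < 3 and write every simplex with vertices in increasing order. Then dim K = 1 and the simplices of K are:

  0-simplices (4): [0], [1], [2], [3]
  1-simplices (4): [0,1], [0,3], [1,2], [2,3]

Hence C_0 ≅ Z^4, C_1 ≅ Z^4.

The boundary map ∂_1: C_1 → C_0 sends each edge [p,q] (with p < q) to q − p.
The resulting 4×4 matrix has rank 3, and its Smith normal form has invariant factors (1,1,1).

Computing H_k = (kernel of ∂_k) / (image of ∂_{k+1}):

  H_1: rank ker ∂_1 − rank ∂_2 = (4 − 3) − 0 = 1, and there is no ∂_2, so H_1 ≅ Z.

(K is a triangulation of the circle S^1.)

H_1 ≅ Z.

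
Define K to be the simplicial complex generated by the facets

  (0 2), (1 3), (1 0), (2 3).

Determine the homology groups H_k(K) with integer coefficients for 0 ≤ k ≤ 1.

K has 4 vertices, 4 edges.
rank ∂_0 = 0, rank ∂_1 = 3 ⇒ b_0 = 4 − 0 − 3 = 1; all invariant factors of ∂_1 are 1 so no torsion. So H_0 ≅ Z.
rank ∂_1 = 3, rank ∂_2 = 0 ⇒ b_1 = 4 − 3 − 0 = 1. So H_1 ≅ Z.

H_0 ≅ Z,  H_1 ≅ Z.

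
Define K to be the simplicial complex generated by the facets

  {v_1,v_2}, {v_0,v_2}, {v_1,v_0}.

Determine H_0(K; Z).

Take the total order v_0 < v_1 < v_2 on the vertex set. Then K (dimension 1) consists of the simplices:

  0-simplices (3): [v_0], [v_1], [v_2]
  1-simplices (3): [v_0,v_1], [v_0,v_2], [v_1,v_2]

so the chain groups are C_0 ≅ Z^3, C_1 ≅ Z^3.

The boundary map ∂_1: C_1 → C_0 maps an edge to its endpoints' difference, ∂[p,q] = q − p. For instance
  ∂[v_1,v_2] = [v_2] − [v_1].
The 3×3 boundary matrix has rank 2 and Smith normal form diag(1,1).

Computing H_k = (kernel of ∂_k) / (image of ∂_{k+1}):

  H_0: rank C_0 − rank ∂_1 = 3 − 2 = 1, and the invariant factors of ∂_1 are all 1, so H_0 = Z.

(K is a triangulation of the circle S^1.)

H_0 ≅ Z.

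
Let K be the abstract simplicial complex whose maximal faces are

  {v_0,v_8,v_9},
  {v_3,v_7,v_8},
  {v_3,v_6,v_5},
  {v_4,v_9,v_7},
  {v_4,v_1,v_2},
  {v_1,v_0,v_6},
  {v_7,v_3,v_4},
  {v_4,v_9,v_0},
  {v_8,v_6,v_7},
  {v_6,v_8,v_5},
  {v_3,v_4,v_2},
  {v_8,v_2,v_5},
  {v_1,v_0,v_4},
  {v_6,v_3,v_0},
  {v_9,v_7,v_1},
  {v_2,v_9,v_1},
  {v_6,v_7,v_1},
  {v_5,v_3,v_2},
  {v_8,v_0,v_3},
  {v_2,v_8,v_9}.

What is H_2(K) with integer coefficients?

We work with the vertex ordering v_0 < v_1 < v_2 < v_3 < v_4 < v_5 < v_6 < v_7 < v_8 < v_9. The simplices of K, each written with vertices in increasing order, are:

  0-simplices (10): [v_0], [v_1], [v_2], [v_3], [v_4], [v_5], [v_6], [v_7], [v_8], [v_9]
  1-simplices (30): (30 of them)
  2-simplices (20): (20 of them)

Hence C_0 ≅ Z^10, C_1 ≅ Z^30, C_2 ≅ Z^20.

Boundary ∂_1: C_1 → C_0 sends each edge [p,q] (with p < q) to q − p.
As a 10×30 matrix over Z this has rank 9, with invariant factors (1,1,1,1,1,1,1,1,1).

The boundary map ∂_2: C_2 → C_1 acts by ∂[p,q,r] = [q,r] − [p,r] + [p,q]. For instance
  ∂[v_1,v_7,v_9] = [v_7,v_9] − [v_1,v_9] + [v_1,v_7],
  ∂[v_4,v_7,v_9] = [v_7,v_9] − [v_4,v_9] + [v_4,v_7].
The 30×20 boundary matrix has rank 20 and Smith normal form diag(1,1,1,1,1,1,1,1,1,1,1,1,1,1,1,1,1,1,1,2).

Now H_k = ker ∂_k / im ∂_{k+1}, so:

  H_2: rank ker ∂_2 − rank ∂_3 = (20 − 20) − 0 = 0, and there is no ∂_3, so H_2 ≅ 0.

H_2 ≅ 0.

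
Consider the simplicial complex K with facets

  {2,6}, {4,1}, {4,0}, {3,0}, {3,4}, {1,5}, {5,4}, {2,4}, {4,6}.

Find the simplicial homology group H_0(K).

H_0 ≅ Z.

Fix the vertex order 0 < 1 < 2 < 3 < 4 < 5 < 6 and write every simplex with vertices in increasing order. Then dim K = 1 and the simplices of K are:

  0-simplices (7): [0], [1], [2], [3], [4], [5], [6]
  1-simplices (9): [0,3], [0,4], [1,4], [1,5], [2,4], [2,6], [3,4], [4,5], [4,6]

giving chain groups C_0 ≅ Z^7, C_1 ≅ Z^9.

Boundary ∂_1: C_1 → C_0 is given by ∂[p,q] = [q] − [p].
As a 7×9 matrix over Z this has rank 6, with invariant factors (1,1,1,1,1,1).

Computing H_k = (kernel of ∂_k) / (image of ∂_{k+1}):

  H_0: rank C_0 − rank ∂_1 = 7 − 6 = 1, and the invariant factors of ∂_1 are all 1, so H_0 = Z.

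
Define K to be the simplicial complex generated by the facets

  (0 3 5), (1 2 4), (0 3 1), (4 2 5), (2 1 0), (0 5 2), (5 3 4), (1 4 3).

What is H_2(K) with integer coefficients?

H_2 ≅ Z.

K has 6 vertices, 12 edges, 8 triangles.
rank ∂_2 = 7, rank ∂_3 = 0 ⇒ b_2 = 8 − 7 − 0 = 1. So H_2 = Z.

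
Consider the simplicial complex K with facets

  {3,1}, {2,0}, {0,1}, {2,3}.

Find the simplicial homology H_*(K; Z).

Take the total order 0 < 1 < 2 < 3 on the vertex set. Then K (dimension 1) consists of the simplices:

  0-simplices (4): [0], [1], [2], [3]
  1-simplices (4): [0,1], [0,2], [1,3], [2,3]

giving chain groups C_0 ≅ Z^4, C_1 ≅ Z^4.

The boundary map ∂_1: C_1 → C_0 sends each edge [p,q] (with p < q) to q − p. For instance
  ∂[0,1] = [1] − [0].
The resulting 4×4 matrix has rank 3, and its Smith normal form has invariant factors (1,1,1).

Reading off H_k = ker ∂_k / im ∂_{k+1}:

  H_0: rank C_0 − rank ∂_1 = 4 − 3 = 1, and the invariant factors of ∂_1 are all 1, so H_0 = Z.
  H_1: rank ker ∂_1 − rank ∂_2 = (4 − 3) − 0 = 1, and there is no ∂_2, so H_1 = Z.

As a check, the Euler characteristic is 4 − 4 = 0, which agrees with 1 − 1 = 0.
(K is a triangulation of the circle S^1.)

H_0 ≅ Z,  H_1 ≅ Z.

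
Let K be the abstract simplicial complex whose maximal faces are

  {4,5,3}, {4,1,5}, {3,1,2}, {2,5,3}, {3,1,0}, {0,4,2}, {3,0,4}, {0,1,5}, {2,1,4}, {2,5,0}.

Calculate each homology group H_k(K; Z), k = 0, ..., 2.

H_0 = Z,  H_1 = Z/2,  H_2 = 0.

Order the vertices as 0 < 1 < 2 < 3 < 4 < 5. Listing each simplex with vertices in this order, K has dimension 2 with simplices:

  0-simplices (6): [0], [1], [2], [3], [4], [5]
  1-simplices (15): [0,1], [0,2], [0,3], [0,4], [0,5], [1,2], [1,3], [1,4], [1,5], [2,3], [2,4], [2,5], [3,4], [3,5], [4,5]
  2-simplices (10): [0,1,3], [0,1,5], [0,2,4], [0,2,5], [0,3,4], [1,2,3], [1,2,4], [1,4,5], [2,3,5], [3,4,5]

Hence C_0 ≅ Z^6, C_1 ≅ Z^15, C_2 ≅ Z^10.

Boundary ∂_1: C_1 → C_0 maps an edge to its endpoints' difference, ∂[p,q] = q − p.
As a 6×15 matrix over Z this has rank 5, with invariant factors (1,1,1,1,1).

The boundary map ∂_2: C_2 → C_1 maps a triangle to the signed sum of its edges. For instance
  ∂[1,2,3] = [2,3] − [1,3] + [1,2],
  ∂[3,4,5] = [4,5] − [3,5] + [3,4].
The resulting 15×10 matrix has rank 10, and its Smith normal form has invariant factors (1,1,1,1,1,1,1,1,1,2).

Reading off H_k = ker ∂_k / im ∂_{k+1}:

  H_0: rank C_0 − rank ∂_1 = 6 − 5 = 1, and the invariant factors of ∂_1 are all 1, so H_0 = Z.
  H_1: rank ker ∂_1 − rank ∂_2 = (15 − 5) − 10 = 0, and ∂_2 has invariant factor 2 > 1, so H_1 = Z/2.
  H_2: rank ker ∂_2 − rank ∂_3 = (10 − 10) − 0 = 0, and there is no ∂_3, so H_2 = 0.

As a check, the Euler characteristic is 6 − 15 + 10 = 1, which agrees with 1 − 0 + 0 = 1.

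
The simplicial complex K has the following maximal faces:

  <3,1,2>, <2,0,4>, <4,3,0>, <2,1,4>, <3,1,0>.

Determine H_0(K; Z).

Take the total order 0 < 1 < 2 < 3 < 4 on the vertex set. Then K (dimension 2) consists of the simplices:

  0-simplices (5): [0], [1], [2], [3], [4]
  1-simplices (10): [0,1], [0,2], [0,3], [0,4], [1,2], [1,3], [1,4], [2,3], [2,4], [3,4]
  2-simplices (5): [0,1,3], [0,2,4], [0,3,4], [1,2,3], [1,2,4]

so the chain groups are C_0 ≅ Z^5, C_1 ≅ Z^10, C_2 ≅ Z^5.

Boundary ∂_1: C_1 → C_0 sends each edge [p,q] (with p < q) to q − p. For instance
  ∂[0,1] = [1] − [0].
As a 5×10 matrix over Z this has rank 4, with invariant factors (1,1,1,1).

∂_2: C_2 → C_1 maps a triangle to the signed sum of its edges. For instance
  ∂[1,2,4] = [2,4] − [1,4] + [1,2],
  ∂[1,2,3] = [2,3] − [1,3] + [1,2].
As a 10×5 matrix over Z this has rank 5, with invariant factors (1,1,1,1,1).

From H_k ≅ ker(∂_k) / im(∂_{k+1}) we obtain:

  H_0: rank C_0 − rank ∂_1 = 5 − 4 = 1, and the invariant factors of ∂_1 are all 1, so H_0 = Z.

H_0 ≅ Z.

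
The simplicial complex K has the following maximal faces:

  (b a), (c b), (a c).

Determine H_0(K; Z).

H_0 ≅ Z.

Take the total order a < b < c on the vertex set. Then K (dimension 1) consists of the simplices:

  0-simplices (3): a, b, c
  1-simplices (3): ab, ac, bc

giving chain groups C_0 ≅ Z^3, C_1 ≅ Z^3.

The boundary map ∂_1: C_1 → C_0 is given by ∂[p,q] = [q] − [p]. For instance
  ∂bc = c − b.
The 3×3 boundary matrix has rank 2 and Smith normal form diag(1,1).

Reading off H_k = ker ∂_k / im ∂_{k+1}:

  H_0: rank C_0 − rank ∂_1 = 3 − 2 = 1, and the invariant factors of ∂_1 are all 1, so H_0 ≅ Z.

(K is a triangulation of the circle S^1.)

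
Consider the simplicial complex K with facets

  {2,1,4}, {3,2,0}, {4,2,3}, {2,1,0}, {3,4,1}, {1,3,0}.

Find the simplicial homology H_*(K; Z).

H_0 ≅ Z,  H_1 = 0,  H_2 ≅ Z.

Order the vertices as 0 < 1 < 2 < 3 < 4. Listing each simplex with vertices in this order, K has dimension 2 with simplices:

  0-simplices (5): [0], [1], [2], [3], [4]
  1-simplices (9): [0,1], [0,2], [0,3], [1,2], [1,3], [1,4], [2,3], [2,4], [3,4]
  2-simplices (6): [0,1,2], [0,1,3], [0,2,3], [1,2,4], [1,3,4], [2,3,4]

Hence C_0 ≅ Z^5, C_1 ≅ Z^9, C_2 ≅ Z^6.

∂_1: C_1 → C_0 maps an edge to its endpoints' difference, ∂[p,q] = q − p.
As a 5×9 matrix over Z this has rank 4, with invariant factors (1,1,1,1).

∂_2: C_2 → C_1 acts by ∂[p,q,r] = [q,r] − [p,r] + [p,q]. For instance
  ∂[0,1,2] = [1,2] − [0,2] + [0,1],
  ∂[2,3,4] = [3,4] − [2,4] + [2,3].
The resulting 9×6 matrix has rank 5, and its Smith normal form has invariant factors (1,1,1,1,1).

From H_k ≅ ker(∂_k) / im(∂_{k+1}) we obtain:

  H_0: rank C_0 − rank ∂_1 = 5 − 4 = 1, and the invariant factors of ∂_1 are all 1, so H_0 = Z.
  H_1: rank ker ∂_1 − rank ∂_2 = (9 − 4) − 5 = 0, and the invariant factors of ∂_2 are all 1, so H_1 = 0.
  H_2: rank ker ∂_2 − rank ∂_3 = (6 − 5) − 0 = 1, and there is no ∂_3, so H_2 = Z.

As a check, the Euler characteristic is 5 − 9 + 6 = 2, which agrees with 1 − 0 + 1 = 2.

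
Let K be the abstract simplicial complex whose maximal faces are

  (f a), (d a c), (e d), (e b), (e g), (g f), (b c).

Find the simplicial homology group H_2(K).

H_2 ≅ 0.

We work with the vertex ordering a < b < c < d < e < f < g. The simplices of K, each written with vertices in increasing order, are:

  0-simplices (7): a, b, c, d, e, f, g
  1-simplices (9): ac, ad, af, bc, be, cd, de, eg, fg
  2-simplices (1): acd

so the chain groups are C_0 ≅ Z^7, C_1 ≅ Z^9, C_2 ≅ Z^1.

∂_1: C_1 → C_0 is given by ∂[p,q] = [q] − [p]. For instance
  ∂eg = g − e.
As a 7×9 matrix over Z this has rank 6, with invariant factors (1,1,1,1,1,1).

The boundary map ∂_2: C_2 → C_1 acts by ∂[p,q,r] = [q,r] − [p,r] + [p,q]. For instance
  ∂acd = cd − ad + ac.
This gives a 9×1 integer matrix of rank 1; reducing to Smith normal form yields diagonal entries (1).

Now H_k = ker ∂_k / im ∂_{k+1}, so:

  H_2: rank ker ∂_2 − rank ∂_3 = (1 − 1) − 0 = 0, and there is no ∂_3, so H_2 ≅ 0.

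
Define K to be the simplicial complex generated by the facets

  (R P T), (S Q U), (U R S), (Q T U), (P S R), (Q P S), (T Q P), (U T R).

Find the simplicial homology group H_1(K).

H_1 ≅ 0.

We work with the vertex ordering P < Q < R < S < T < U. The simplices of K, each written with vertices in increasing order, are:

  0-simplices (6): P, Q, R, S, T, U
  1-simplices (12): PQ, PR, PS, PT, QS, QT, QU, RS, RT, RU, SU, TU
  2-simplices (8): PQS, PQT, PRS, PRT, QSU, QTU, RSU, RTU

Hence C_0 ≅ Z^6, C_1 ≅ Z^12, C_2 ≅ Z^8.

The boundary map ∂_1: C_1 → C_0 is given by ∂[p,q] = [q] − [p].
As a 6×12 matrix over Z this has rank 5, with invariant factors (1,1,1,1,1).

The boundary map ∂_2: C_2 → C_1 acts by ∂[p,q,r] = [q,r] − [p,r] + [p,q]. For instance
  ∂PRS = RS − PS + PR,
  ∂RSU = SU − RU + RS.
As a 12×8 matrix over Z this has rank 7, with invariant factors (1,1,1,1,1,1,1).

Computing H_k = (kernel of ∂_k) / (image of ∂_{k+1}):

  H_1: rank ker ∂_1 − rank ∂_2 = (12 − 5) − 7 = 0, and the invariant factors of ∂_2 are all 1, so H_1 ≅ 0.

(K is a triangulation of the 2-sphere S^2.)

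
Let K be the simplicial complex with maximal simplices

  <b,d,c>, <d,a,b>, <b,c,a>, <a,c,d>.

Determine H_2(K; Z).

H_2 = Z.

K has 4 vertices, 6 edges, 4 triangles.
rank ∂_2 = 3, rank ∂_3 = 0 ⇒ b_2 = 4 − 3 − 0 = 1. So H_2 = Z.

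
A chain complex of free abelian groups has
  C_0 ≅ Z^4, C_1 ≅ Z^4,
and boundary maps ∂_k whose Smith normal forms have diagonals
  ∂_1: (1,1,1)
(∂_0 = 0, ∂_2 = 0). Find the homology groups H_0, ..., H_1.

H_0: b_0 = 4 − 0 − 3 = 1; torsion from ∂_1 factors > 1: none. So H_0 = Z.
H_1: b_1 = 4 − 3 − 0 = 1; torsion from ∂_2 factors > 1: none. So H_1 = Z.

H_0 = Z,  H_1 = Z.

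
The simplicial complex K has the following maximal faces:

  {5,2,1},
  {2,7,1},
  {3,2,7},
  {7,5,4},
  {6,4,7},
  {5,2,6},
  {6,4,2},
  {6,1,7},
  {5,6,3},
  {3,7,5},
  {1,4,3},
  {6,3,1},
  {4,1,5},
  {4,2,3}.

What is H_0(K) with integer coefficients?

Order the vertices as 1 < 2 < 3 < 4 < 5 < 6 < 7. Listing each simplex with vertices in this order, K has dimension 2 with simplices:

  0-simplices (7): [1], [2], [3], [4], [5], [6], [7]
  1-simplices (21): [1,2], [1,3], [1,4], [1,5], [1,6], [1,7], [2,3], [2,4], [2,5], [2,6], [2,7], [3,4], [3,5], [3,6], [3,7], [4,5], [4,6], [4,7], [5,6], [5,7], [6,7]
  2-simplices (14): [1,2,5], [1,2,7], [1,3,4], [1,3,6], [1,4,5], [1,6,7], [2,3,4], [2,3,7], [2,4,6], [2,5,6], [3,5,6], [3,5,7], [4,5,7], [4,6,7]

giving chain groups C_0 ≅ Z^7, C_1 ≅ Z^21, C_2 ≅ Z^14.

∂_1: C_1 → C_0 sends each edge [p,q] (with p < q) to q − p.
The resulting 7×21 matrix has rank 6, and its Smith normal form has invariant factors (1,1,1,1,1,1).

The boundary map ∂_2: C_2 → C_1 acts by ∂[p,q,r] = [q,r] − [p,r] + [p,q]. For instance
  ∂[1,6,7] = [6,7] − [1,7] + [1,6],
  ∂[4,6,7] = [6,7] − [4,7] + [4,6].
This gives a 21×14 integer matrix of rank 13; reducing to Smith normal form yields diagonal entries (1,1,1,1,1,1,1,1,1,1,1,1,1).

Now H_k = ker ∂_k / im ∂_{k+1}, so:

  H_0: rank C_0 − rank ∂_1 = 7 − 6 = 1, and the invariant factors of ∂_1 are all 1, so H_0 ≅ Z.

(K is a triangulation of the torus T^2.)

H_0 = Z.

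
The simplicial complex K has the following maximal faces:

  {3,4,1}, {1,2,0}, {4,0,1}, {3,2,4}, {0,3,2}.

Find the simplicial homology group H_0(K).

H_0 = Z.

Take the total order 0 < 1 < 2 < 3 < 4 on the vertex set. Then K (dimension 2) consists of the simplices:

  0-simplices (5): [0], [1], [2], [3], [4]
  1-simplices (10): [0,1], [0,2], [0,3], [0,4], [1,2], [1,3], [1,4], [2,3], [2,4], [3,4]
  2-simplices (5): [0,1,2], [0,1,4], [0,2,3], [1,3,4], [2,3,4]

so the chain groups are C_0 ≅ Z^5, C_1 ≅ Z^10, C_2 ≅ Z^5.

∂_1: C_1 → C_0 sends each edge [p,q] (with p < q) to q − p. For instance
  ∂[1,2] = [2] − [1].
This gives a 5×10 integer matrix of rank 4; reducing to Smith normal form yields diagonal entries (1,1,1,1).

The boundary map ∂_2: C_2 → C_1 sends each 2-simplex [p,q,r] to [q,r] − [p,r] + [p,q]. For instance
  ∂[1,3,4] = [3,4] − [1,4] + [1,3],
  ∂[0,1,2] = [1,2] − [0,2] + [0,1].
This gives a 10×5 integer matrix of rank 5; reducing to Smith normal form yields diagonal entries (1,1,1,1,1).

From H_k ≅ ker(∂_k) / im(∂_{k+1}) we obtain:

  H_0: rank C_0 − rank ∂_1 = 5 − 4 = 1, and the invariant factors of ∂_1 are all 1, so H_0 = Z.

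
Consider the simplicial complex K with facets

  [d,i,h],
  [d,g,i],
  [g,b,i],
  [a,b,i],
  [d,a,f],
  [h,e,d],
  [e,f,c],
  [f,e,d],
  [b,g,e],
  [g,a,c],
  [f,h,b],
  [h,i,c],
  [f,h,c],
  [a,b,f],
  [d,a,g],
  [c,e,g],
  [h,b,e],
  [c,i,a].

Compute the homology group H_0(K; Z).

H_0 ≅ Z.

We work with the vertex ordering a < b < c < d < e < f < g < h < i. The simplices of K, each written with vertices in increasing order, are:

  0-simplices (9): a, b, c, d, e, f, g, h, i
  1-simplices (27): ab, ac, ad, af, ag, ai, be, bf, bg, bh, bi, ce, cf, cg, ch, ci, de, df, dg, dh, di, ef, eg, eh, fh, gi, hi
  2-simplices (18): abf, abi, acg, aci, adf, adg, beg, beh, bfh, bgi, cef, ceg, cfh, chi, def, deh, dgi, dhi

giving chain groups C_0 ≅ Z^9, C_1 ≅ Z^27, C_2 ≅ Z^18.

The boundary map ∂_1: C_1 → C_0 maps an edge to its endpoints' difference, ∂[p,q] = q − p. For instance
  ∂cg = g − c.
This gives a 9×27 integer matrix of rank 8; reducing to Smith normal form yields diagonal entries (1,1,1,1,1,1,1,1).

The boundary map ∂_2: C_2 → C_1 sends each 2-simplex [p,q,r] to [q,r] − [p,r] + [p,q]. For instance
  ∂beh = eh − bh + be,
  ∂deh = eh − dh + de.
As a 27×18 matrix over Z this has rank 18, with invariant factors (1,1,1,1,1,1,1,1,1,1,1,1,1,1,1,1,1,2).

Now H_k = ker ∂_k / im ∂_{k+1}, so:

  H_0: rank C_0 − rank ∂_1 = 9 − 8 = 1, and the invariant factors of ∂_1 are all 1, so H_0 ≅ Z.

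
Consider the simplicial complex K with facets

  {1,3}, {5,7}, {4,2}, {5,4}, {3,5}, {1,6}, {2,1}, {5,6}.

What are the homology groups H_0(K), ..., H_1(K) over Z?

Fix the vertex order 1 < 2 < 3 < 4 < 5 < 6 < 7 and write every simplex with vertices in increasing order. Then dim K = 1 and the simplices of K are:

  0-simplices (7): [1], [2], [3], [4], [5], [6], [7]
  1-simplices (8): [1,2], [1,3], [1,6], [2,4], [3,5], [4,5], [5,6], [5,7]

giving chain groups C_0 ≅ Z^7, C_1 ≅ Z^8.

The boundary map ∂_1: C_1 → C_0 sends each edge [p,q] (with p < q) to q − p. For instance
  ∂[1,3] = [3] − [1].
The 7×8 boundary matrix has rank 6 and Smith normal form diag(1,1,1,1,1,1).

From H_k ≅ ker(∂_k) / im(∂_{k+1}) we obtain:

  H_0: rank C_0 − rank ∂_1 = 7 − 6 = 1, and the invariant factors of ∂_1 are all 1, so H_0 = Z.
  H_1: rank ker ∂_1 − rank ∂_2 = (8 − 6) − 0 = 2, and there is no ∂_2, so H_1 = Z^2.

H_0 = Z,  H_1 = Z^2.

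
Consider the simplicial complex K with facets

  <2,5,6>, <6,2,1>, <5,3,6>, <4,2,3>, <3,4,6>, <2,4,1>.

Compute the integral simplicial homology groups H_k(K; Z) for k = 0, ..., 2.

Take the total order 1 < 2 < 3 < 4 < 5 < 6 on the vertex set. Then K (dimension 2) consists of the simplices:

  0-simplices (6): [1], [2], [3], [4], [5], [6]
  1-simplices (12): [1,2], [1,4], [1,6], [2,3], [2,4], [2,5], [2,6], [3,4], [3,5], [3,6], [4,6], [5,6]
  2-simplices (6): [1,2,4], [1,2,6], [2,3,4], [2,5,6], [3,4,6], [3,5,6]

so the chain groups are C_0 ≅ Z^6, C_1 ≅ Z^12, C_2 ≅ Z^6.

Boundary ∂_1: C_1 → C_0 maps an edge to its endpoints' difference, ∂[p,q] = q − p.
The resulting 6×12 matrix has rank 5, and its Smith normal form has invariant factors (1,1,1,1,1).

∂_2: C_2 → C_1 acts by ∂[p,q,r] = [q,r] − [p,r] + [p,q]. For instance
  ∂[1,2,4] = [2,4] − [1,4] + [1,2],
  ∂[3,4,6] = [4,6] − [3,6] + [3,4].
This gives a 12×6 integer matrix of rank 6; reducing to Smith normal form yields diagonal entries (1,1,1,1,1,1).

Computing H_k = (kernel of ∂_k) / (image of ∂_{k+1}):

  H_0: rank C_0 − rank ∂_1 = 6 − 5 = 1, and the invariant factors of ∂_1 are all 1, so H_0 = Z.
  H_1: rank ker ∂_1 − rank ∂_2 = (12 − 5) − 6 = 1, and the invariant factors of ∂_2 are all 1, so H_1 = Z.
  H_2: rank ker ∂_2 − rank ∂_3 = (6 − 6) − 0 = 0, and there is no ∂_3, so H_2 = 0.

(K is a triangulation of the cylinder S^1 x I.)

H_0 = Z,  H_1 = Z,  H_2 = 0.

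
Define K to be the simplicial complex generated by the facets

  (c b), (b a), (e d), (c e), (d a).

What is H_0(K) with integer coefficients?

K has 5 vertices, 5 edges.
rank ∂_0 = 0, rank ∂_1 = 4 ⇒ b_0 = 5 − 0 − 4 = 1; all invariant factors of ∂_1 are 1 so no torsion. So H_0 = Z.

H_0 ≅ Z.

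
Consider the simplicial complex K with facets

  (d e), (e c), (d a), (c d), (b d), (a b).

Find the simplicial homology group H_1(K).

Order the vertices as a < b < c < d < e. Listing each simplex with vertices in this order, K has dimension 1 with simplices:

  0-simplices (5): a, b, c, d, e
  1-simplices (6): ab, ad, bd, cd, ce, de

so the chain groups are C_0 ≅ Z^5, C_1 ≅ Z^6.

The boundary map ∂_1: C_1 → C_0 sends each edge [p,q] (with p < q) to q − p. For instance
  ∂cd = d − c.
The 5×6 boundary matrix has rank 4 and Smith normal form diag(1,1,1,1).

Reading off H_k = ker ∂_k / im ∂_{k+1}:

  H_1: rank ker ∂_1 − rank ∂_2 = (6 − 4) − 0 = 2, and there is no ∂_2, so H_1 = Z^2.

H_1 ≅ Z^2.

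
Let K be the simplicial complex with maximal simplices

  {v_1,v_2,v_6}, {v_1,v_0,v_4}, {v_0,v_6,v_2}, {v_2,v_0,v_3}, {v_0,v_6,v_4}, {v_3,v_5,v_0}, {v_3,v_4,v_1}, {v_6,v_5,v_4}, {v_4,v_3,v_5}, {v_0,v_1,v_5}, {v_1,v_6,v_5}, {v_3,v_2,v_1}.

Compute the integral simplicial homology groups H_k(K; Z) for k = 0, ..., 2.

H_0 = Z,  H_1 = Z/2,  H_2 = 0.

We work with the vertex ordering v_0 < v_1 < v_2 < v_3 < v_4 < v_5 < v_6. The simplices of K, each written with vertices in increasing order, are:

  0-simplices (7): [v_0], [v_1], [v_2], [v_3], [v_4], [v_5], [v_6]
  1-simplices (18): (18 of them)
  2-simplices (12): (12 of them)

giving chain groups C_0 ≅ Z^7, C_1 ≅ Z^18, C_2 ≅ Z^12.

∂_1: C_1 → C_0 maps an edge to its endpoints' difference, ∂[p,q] = q − p. For instance
  ∂[v_0,v_5] = [v_5] − [v_0].
The 7×18 boundary matrix has rank 6 and Smith normal form diag(1,1,1,1,1,1).

Boundary ∂_2: C_2 → C_1 sends each 2-simplex [p,q,r] to [q,r] − [p,r] + [p,q]. For instance
  ∂[v_0,v_1,v_5] = [v_1,v_5] − [v_0,v_5] + [v_0,v_1],
  ∂[v_1,v_2,v_3] = [v_2,v_3] − [v_1,v_3] + [v_1,v_2].
This gives a 18×12 integer matrix of rank 12; reducing to Smith normal form yields diagonal entries (1,1,1,1,1,1,1,1,1,1,1,2).

Reading off H_k = ker ∂_k / im ∂_{k+1}:

  H_0: rank C_0 − rank ∂_1 = 7 − 6 = 1, and the invariant factors of ∂_1 are all 1, so H_0 = Z.
  H_1: rank ker ∂_1 − rank ∂_2 = (18 − 6) − 12 = 0, and ∂_2 has invariant factor 2 > 1, so H_1 = Z/2.
  H_2: rank ker ∂_2 − rank ∂_3 = (12 − 12) − 0 = 0, and there is no ∂_3, so H_2 = 0.

As a check, the Euler characteristic is 7 − 18 + 12 = 1, which agrees with 1 − 0 + 0 = 1.
(K is a triangulation of the real projective plane RP^2.)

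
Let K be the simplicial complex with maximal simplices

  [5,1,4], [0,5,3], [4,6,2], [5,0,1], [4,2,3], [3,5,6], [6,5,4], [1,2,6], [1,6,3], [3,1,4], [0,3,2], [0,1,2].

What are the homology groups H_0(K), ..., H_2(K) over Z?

Take the total order 0 < 1 < 2 < 3 < 4 < 5 < 6 on the vertex set. Then K (dimension 2) consists of the simplices:

  0-simplices (7): [0], [1], [2], [3], [4], [5], [6]
  1-simplices (18): [0,1], [0,2], [0,3], [0,5], [1,2], [1,3], [1,4], [1,5], [1,6], [2,3], [2,4], [2,6], [3,4], [3,5], [3,6], [4,5], [4,6], [5,6]
  2-simplices (12): [0,1,2], [0,1,5], [0,2,3], [0,3,5], [1,2,6], [1,3,4], [1,3,6], [1,4,5], [2,3,4], [2,4,6], [3,5,6], [4,5,6]

Hence C_0 ≅ Z^7, C_1 ≅ Z^18, C_2 ≅ Z^12.

∂_1: C_1 → C_0 maps an edge to its endpoints' difference, ∂[p,q] = q − p. For instance
  ∂[1,5] = [5] − [1].
The resulting 7×18 matrix has rank 6, and its Smith normal form has invariant factors (1,1,1,1,1,1).

The boundary map ∂_2: C_2 → C_1 sends each 2-simplex [p,q,r] to [q,r] − [p,r] + [p,q]. For instance
  ∂[2,4,6] = [4,6] − [2,6] + [2,4],
  ∂[1,2,6] = [2,6] − [1,6] + [1,2].
As a 18×12 matrix over Z this has rank 12, with invariant factors (1,1,1,1,1,1,1,1,1,1,1,2).

Now H_k = ker ∂_k / im ∂_{k+1}, so:

  H_0: rank C_0 − rank ∂_1 = 7 − 6 = 1, and the invariant factors of ∂_1 are all 1, so H_0 = Z.
  H_1: rank ker ∂_1 − rank ∂_2 = (18 − 6) − 12 = 0, and ∂_2 has invariant factor 2 > 1, so H_1 = Z_2.
  H_2: rank ker ∂_2 − rank ∂_3 = (12 − 12) − 0 = 0, and there is no ∂_3, so H_2 = 0.

(K is a triangulation of the real projective plane RP^2.)

H_0 = Z,  H_1 = Z_2,  H_2 = 0.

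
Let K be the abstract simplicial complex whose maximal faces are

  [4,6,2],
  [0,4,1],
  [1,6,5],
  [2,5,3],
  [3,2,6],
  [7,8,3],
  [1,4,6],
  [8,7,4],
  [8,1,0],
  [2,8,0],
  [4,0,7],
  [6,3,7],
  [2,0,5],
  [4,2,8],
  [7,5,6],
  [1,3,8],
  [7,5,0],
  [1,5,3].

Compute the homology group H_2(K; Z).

H_2 = 0.

Fix the vertex order 0 < 1 < 2 < 3 < 4 < 5 < 6 < 7 < 8 and write every simplex with vertices in increasing order. Then dim K = 2 and the simplices of K are:

  0-simplices (9): [0], [1], [2], [3], [4], [5], [6], [7], [8]
  1-simplices (27): (27 of them)
  2-simplices (18): [0,1,4], [0,1,8], [0,2,5], [0,2,8], [0,4,7], [0,5,7], [1,3,5], [1,3,8], [1,4,6], [1,5,6], [2,3,5], [2,3,6], [2,4,6], [2,4,8], [3,6,7], [3,7,8], [4,7,8], [5,6,7]

so the chain groups are C_0 ≅ Z^9, C_1 ≅ Z^27, C_2 ≅ Z^18.

∂_1: C_1 → C_0 maps an edge to its endpoints' difference, ∂[p,q] = q − p. For instance
  ∂[4,6] = [6] − [4].
This gives a 9×27 integer matrix of rank 8; reducing to Smith normal form yields diagonal entries (1,1,1,1,1,1,1,1).

∂_2: C_2 → C_1 acts by ∂[p,q,r] = [q,r] − [p,r] + [p,q]. For instance
  ∂[0,5,7] = [5,7] − [0,7] + [0,5],
  ∂[4,7,8] = [7,8] − [4,8] + [4,7].
The 27×18 boundary matrix has rank 18 and Smith normal form diag(1,1,1,1,1,1,1,1,1,1,1,1,1,1,1,1,1,2).

Reading off H_k = ker ∂_k / im ∂_{k+1}:

  H_2: rank ker ∂_2 − rank ∂_3 = (18 − 18) − 0 = 0, and there is no ∂_3, so H_2 = 0.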